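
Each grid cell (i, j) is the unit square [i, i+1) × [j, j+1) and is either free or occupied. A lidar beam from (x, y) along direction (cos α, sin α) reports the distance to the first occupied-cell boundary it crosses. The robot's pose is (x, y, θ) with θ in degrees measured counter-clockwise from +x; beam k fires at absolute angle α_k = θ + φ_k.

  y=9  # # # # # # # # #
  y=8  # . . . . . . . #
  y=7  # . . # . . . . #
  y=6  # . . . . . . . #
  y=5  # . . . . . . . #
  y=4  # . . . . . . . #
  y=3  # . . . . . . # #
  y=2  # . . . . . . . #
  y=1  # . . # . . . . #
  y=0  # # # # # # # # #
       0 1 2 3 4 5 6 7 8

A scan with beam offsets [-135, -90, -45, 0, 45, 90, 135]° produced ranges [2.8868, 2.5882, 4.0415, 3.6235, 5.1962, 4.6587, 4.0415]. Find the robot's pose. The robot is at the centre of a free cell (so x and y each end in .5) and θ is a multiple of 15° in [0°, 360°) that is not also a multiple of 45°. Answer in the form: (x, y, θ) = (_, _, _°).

The pose lattice has 53·16 = 848 candidates. Test each by forward raycasting.
  (4.5, 2.5, 165°): beam 2 = 6.7293 ≠ 2.5882 ✗
  (7.5, 6.5, 240°): beam 1 = 2.5882 ≠ 2.8868 ✗
  (7.5, 5.5, 240°): beam 1 = 3.6235 ≠ 2.8868 ✗
  (2.5, 3.5, 195°): beam 1 = 6.3509 ≠ 2.8868 ✗
  …
  (5.5, 5.5, 105°): r_1=2.8868, r_2=2.5882, r_3=4.0415, r_4=3.6235, r_5=5.1962, r_6=4.6587, r_7=4.0415 — all match ✓
Only this pose fits every beam.

(x, y, θ) = (5.5, 5.5, 105°)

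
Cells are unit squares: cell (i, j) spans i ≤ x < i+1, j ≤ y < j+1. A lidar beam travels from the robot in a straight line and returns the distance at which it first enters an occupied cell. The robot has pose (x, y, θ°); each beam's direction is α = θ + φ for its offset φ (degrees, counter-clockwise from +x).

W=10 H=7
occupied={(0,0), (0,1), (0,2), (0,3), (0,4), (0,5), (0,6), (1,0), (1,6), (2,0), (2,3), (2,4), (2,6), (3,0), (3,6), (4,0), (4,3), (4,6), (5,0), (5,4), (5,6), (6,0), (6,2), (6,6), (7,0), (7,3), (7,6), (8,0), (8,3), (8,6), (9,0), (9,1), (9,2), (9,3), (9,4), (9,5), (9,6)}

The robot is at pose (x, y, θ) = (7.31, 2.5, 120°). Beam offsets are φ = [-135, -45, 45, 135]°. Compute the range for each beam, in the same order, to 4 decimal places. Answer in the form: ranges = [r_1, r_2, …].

ranges = [1.7496, 0.5176, 0.3209, 1.5529]

beam 1: φ=-135°, α=345°
  direction (0.9659, -0.2588); cell (7,2); t to first gridline: x 0.7143, y 1.9319 (then +1.0353 / +3.8637)
    (8,2) via x @ 0.7143
    (9,2) via x @ 1.7496  # hit
  → r_1 = 1.7496
beam 2: φ=-45°, α=75°
  direction (0.2588, 0.9659); cell (7,2); t to first gridline: x 2.6660, y 0.5176 (then +3.8637 / +1.0353)
    (7,3) via y @ 0.5176  # hit
  → r_2 = 0.5176
beam 3: φ=45°, α=165°
  direction (-0.9659, 0.2588); cell (7,2); t to first gridline: x 0.3209, y 1.9319 (then +1.0353 / +3.8637)
    (6,2) via x @ 0.3209  # hit
  → r_3 = 0.3209
beam 4: φ=135°, α=255°
  direction (-0.2588, -0.9659); cell (7,2); t to first gridline: x 1.1977, y 0.5176 (then +3.8637 / +1.0353)
    (7,1) via y @ 0.5176
    (6,1) via x @ 1.1977
    (6,0) via y @ 1.5529  # hit
  → r_4 = 1.5529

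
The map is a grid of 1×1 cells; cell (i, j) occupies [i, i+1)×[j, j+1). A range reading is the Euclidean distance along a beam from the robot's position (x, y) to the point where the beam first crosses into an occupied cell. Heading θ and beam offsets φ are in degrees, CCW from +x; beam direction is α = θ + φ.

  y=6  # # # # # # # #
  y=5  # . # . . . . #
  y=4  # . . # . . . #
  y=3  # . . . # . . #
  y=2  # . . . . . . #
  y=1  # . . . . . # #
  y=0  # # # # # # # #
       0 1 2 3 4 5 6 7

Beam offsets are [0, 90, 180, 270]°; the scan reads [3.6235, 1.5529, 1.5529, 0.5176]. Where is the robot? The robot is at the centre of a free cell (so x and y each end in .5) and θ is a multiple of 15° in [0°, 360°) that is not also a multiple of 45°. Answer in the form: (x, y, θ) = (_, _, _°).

The pose lattice has 26·16 = 416 candidates. Test each by forward raycasting.
  (3.5, 1.5, 105°): beam 2 = 1.9319 ≠ 1.5529 ✗
  (6.5, 2.5, 30°): beam 1 = 0.5774 ≠ 3.6235 ✗
  (4.5, 1.5, 210°): beam 1 = 1.0000 ≠ 3.6235 ✗
  (4.5, 2.5, 345°): beam 1 = 1.9319 ≠ 3.6235 ✗
  (2.5, 1.5, 195°): beam 1 = 1.5529 ≠ 3.6235 ✗
  …
  (1.5, 4.5, 285°): r_1=3.6235, r_2=1.5529, r_3=1.5529, r_4=0.5176 — all match ✓
Only this pose fits every beam.

(x, y, θ) = (1.5, 4.5, 285°)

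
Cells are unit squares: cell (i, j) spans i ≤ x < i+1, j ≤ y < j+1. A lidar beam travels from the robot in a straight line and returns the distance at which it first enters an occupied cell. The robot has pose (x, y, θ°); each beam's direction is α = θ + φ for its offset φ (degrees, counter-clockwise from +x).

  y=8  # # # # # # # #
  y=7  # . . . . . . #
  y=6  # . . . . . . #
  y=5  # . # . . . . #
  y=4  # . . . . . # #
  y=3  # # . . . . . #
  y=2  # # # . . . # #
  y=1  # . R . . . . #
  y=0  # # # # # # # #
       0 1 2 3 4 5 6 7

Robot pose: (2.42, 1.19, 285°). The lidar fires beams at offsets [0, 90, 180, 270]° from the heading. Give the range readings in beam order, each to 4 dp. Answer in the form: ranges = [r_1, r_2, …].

beam 1: φ=0°, α=285°
  dir = (cos 285°, sin 285°) = (0.2588, -0.9659); from cell (2,1)
  next x-line at t=2.2409, next y-line at t=0.1967; Δt_x=3.8637, Δt_y=1.0353
    y: enter (2,0) at t=0.1967 ← occupied
  → r_1 = 0.1967
beam 2: φ=90°, α=15°
  dir = (cos 15°, sin 15°) = (0.9659, 0.2588); from cell (2,1)
  next x-line at t=0.6005, next y-line at t=3.1296; Δt_x=1.0353, Δt_y=3.8637
    x: enter (3,1) at t=0.6005
    x: enter (4,1) at t=1.6357
    x: enter (5,1) at t=2.6710
    y: enter (5,2) at t=3.1296
    x: enter (6,2) at t=3.7063 ← occupied
  → r_2 = 3.7063
beam 3: φ=180°, α=105°
  dir = (cos 105°, sin 105°) = (-0.2588, 0.9659); from cell (2,1)
  next x-line at t=1.6228, next y-line at t=0.8386; Δt_x=3.8637, Δt_y=1.0353
    y: enter (2,2) at t=0.8386 ← occupied
  → r_3 = 0.8386
beam 4: φ=270°, α=195°
  dir = (cos 195°, sin 195°) = (-0.9659, -0.2588); from cell (2,1)
  next x-line at t=0.4348, next y-line at t=0.7341; Δt_x=1.0353, Δt_y=3.8637
    x: enter (1,1) at t=0.4348
    y: enter (1,0) at t=0.7341 ← occupied
  → r_4 = 0.7341

ranges = [0.1967, 3.7063, 0.8386, 0.7341]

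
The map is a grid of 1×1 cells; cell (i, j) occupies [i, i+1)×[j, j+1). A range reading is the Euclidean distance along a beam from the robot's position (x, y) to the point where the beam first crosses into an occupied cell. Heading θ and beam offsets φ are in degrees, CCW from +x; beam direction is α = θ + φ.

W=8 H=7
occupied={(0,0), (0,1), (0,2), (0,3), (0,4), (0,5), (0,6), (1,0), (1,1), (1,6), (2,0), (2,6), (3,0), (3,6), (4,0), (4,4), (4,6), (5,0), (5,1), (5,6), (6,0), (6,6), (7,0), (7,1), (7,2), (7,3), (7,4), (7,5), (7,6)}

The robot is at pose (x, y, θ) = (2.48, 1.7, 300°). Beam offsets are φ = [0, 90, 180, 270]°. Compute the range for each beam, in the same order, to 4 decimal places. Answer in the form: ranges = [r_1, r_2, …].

ranges = [0.8083, 5.2192, 2.9600, 0.5543]

beam 1: φ=0°, α=300°
  direction (0.5000, -0.8660); cell (2,1); t to first gridline: x 1.0400, y 0.8083 (then +2.0000 / +1.1547)
    (2,0) via y @ 0.8083  # hit
  → r_1 = 0.8083
beam 2: φ=90°, α=30°
  direction (0.8660, 0.5000); cell (2,1); t to first gridline: x 0.6004, y 0.6000 (then +1.1547 / +2.0000)
    (2,2) via y @ 0.6000
    (3,2) via x @ 0.6004
    (4,2) via x @ 1.7551
    (4,3) via y @ 2.6000
    (5,3) via x @ 2.9098
    (6,3) via x @ 4.0645
    (6,4) via y @ 4.6000
    (7,4) via x @ 5.2192  # hit
  → r_2 = 5.2192
beam 3: φ=180°, α=120°
  direction (-0.5000, 0.8660); cell (2,1); t to first gridline: x 0.9600, y 0.3464 (then +2.0000 / +1.1547)
    (2,2) via y @ 0.3464
    (1,2) via x @ 0.9600
    (1,3) via y @ 1.5011
    (1,4) via y @ 2.6558
    (0,4) via x @ 2.9600  # hit
  → r_3 = 2.9600
beam 4: φ=270°, α=210°
  direction (-0.8660, -0.5000); cell (2,1); t to first gridline: x 0.5543, y 1.4000 (then +1.1547 / +2.0000)
    (1,1) via x @ 0.5543  # hit
  → r_4 = 0.5543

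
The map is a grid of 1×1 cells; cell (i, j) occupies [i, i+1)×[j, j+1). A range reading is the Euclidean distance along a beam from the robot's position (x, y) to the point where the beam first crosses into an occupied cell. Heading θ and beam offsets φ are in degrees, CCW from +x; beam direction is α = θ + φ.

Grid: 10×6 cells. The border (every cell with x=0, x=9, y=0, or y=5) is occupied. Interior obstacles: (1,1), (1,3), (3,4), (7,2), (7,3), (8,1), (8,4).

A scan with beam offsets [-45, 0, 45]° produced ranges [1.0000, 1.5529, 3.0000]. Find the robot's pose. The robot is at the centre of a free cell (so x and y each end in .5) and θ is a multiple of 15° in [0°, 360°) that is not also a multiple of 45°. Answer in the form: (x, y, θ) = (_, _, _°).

Enumerate (i+0.5, j+0.5, θ) over the 25 free cells and 16 admissible headings. For each, cast all 3 beams and compare to the given ranges.
  (6.5, 4.5, 300°): beam 1 = 3.6235 ≠ 1.0000 ✗
  (4.5, 4.5, 150°): beam 1 = 0.5176 ≠ 1.0000 ✗
  (5.5, 3.5, 150°): beam 1 = 1.5529 ≠ 1.0000 ✗
  …
  (2.5, 2.5, 285°): r_1=1.0000, r_2=1.5529, r_3=3.0000 — all match ✓
No second candidate reproduces the full scan.

(x, y, θ) = (2.5, 2.5, 285°)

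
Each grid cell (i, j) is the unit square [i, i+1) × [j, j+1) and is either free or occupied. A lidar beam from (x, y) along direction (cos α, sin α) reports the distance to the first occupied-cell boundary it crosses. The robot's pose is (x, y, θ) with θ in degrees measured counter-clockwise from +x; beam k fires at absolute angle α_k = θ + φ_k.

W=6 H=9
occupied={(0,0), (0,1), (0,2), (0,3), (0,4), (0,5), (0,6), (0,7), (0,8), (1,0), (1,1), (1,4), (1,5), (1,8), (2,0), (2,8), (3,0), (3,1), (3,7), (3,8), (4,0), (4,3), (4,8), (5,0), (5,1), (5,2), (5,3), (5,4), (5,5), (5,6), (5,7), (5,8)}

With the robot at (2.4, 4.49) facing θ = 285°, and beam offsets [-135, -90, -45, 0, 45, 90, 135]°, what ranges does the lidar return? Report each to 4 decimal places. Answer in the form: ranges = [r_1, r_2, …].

ranges = [0.4619, 0.4141, 2.8000, 2.5778, 1.8475, 2.6917, 2.8983]

beam 1: φ=-135°, α=150°
  dir = (cos 150°, sin 150°) = (-0.8660, 0.5000); from cell (2,4)
  next x-line at t=0.4619, next y-line at t=1.0200; Δt_x=1.1547, Δt_y=2.0000
    x: enter (1,4) at t=0.4619 ← occupied
  → r_1 = 0.4619
beam 2: φ=-90°, α=195°
  dir = (cos 195°, sin 195°) = (-0.9659, -0.2588); from cell (2,4)
  next x-line at t=0.4141, next y-line at t=1.8932; Δt_x=1.0353, Δt_y=3.8637
    x: enter (1,4) at t=0.4141 ← occupied
  → r_2 = 0.4141
beam 3: φ=-45°, α=240°
  dir = (cos 240°, sin 240°) = (-0.5000, -0.8660); from cell (2,4)
  next x-line at t=0.8000, next y-line at t=0.5658; Δt_x=2.0000, Δt_y=1.1547
    y: enter (2,3) at t=0.5658
    x: enter (1,3) at t=0.8000
    y: enter (1,2) at t=1.7205
    x: enter (0,2) at t=2.8000 ← occupied
  → r_3 = 2.8000
beam 4: φ=0°, α=285°
  dir = (cos 285°, sin 285°) = (0.2588, -0.9659); from cell (2,4)
  next x-line at t=2.3182, next y-line at t=0.5073; Δt_x=3.8637, Δt_y=1.0353
    y: enter (2,3) at t=0.5073
    y: enter (2,2) at t=1.5426
    x: enter (3,2) at t=2.3182
    y: enter (3,1) at t=2.5778 ← occupied
  → r_4 = 2.5778
beam 5: φ=45°, α=330°
  dir = (cos 330°, sin 330°) = (0.8660, -0.5000); from cell (2,4)
  next x-line at t=0.6928, next y-line at t=0.9800; Δt_x=1.1547, Δt_y=2.0000
    x: enter (3,4) at t=0.6928
    y: enter (3,3) at t=0.9800
    x: enter (4,3) at t=1.8475 ← occupied
  → r_5 = 1.8475
beam 6: φ=90°, α=15°
  dir = (cos 15°, sin 15°) = (0.9659, 0.2588); from cell (2,4)
  next x-line at t=0.6212, next y-line at t=1.9705; Δt_x=1.0353, Δt_y=3.8637
    x: enter (3,4) at t=0.6212
    x: enter (4,4) at t=1.6564
    y: enter (4,5) at t=1.9705
    x: enter (5,5) at t=2.6917 ← occupied
  → r_6 = 2.6917
beam 7: φ=135°, α=60°
  dir = (cos 60°, sin 60°) = (0.5000, 0.8660); from cell (2,4)
  next x-line at t=1.2000, next y-line at t=0.5889; Δt_x=2.0000, Δt_y=1.1547
    y: enter (2,5) at t=0.5889
    x: enter (3,5) at t=1.2000
    y: enter (3,6) at t=1.7436
    y: enter (3,7) at t=2.8983 ← occupied
  → r_7 = 2.8983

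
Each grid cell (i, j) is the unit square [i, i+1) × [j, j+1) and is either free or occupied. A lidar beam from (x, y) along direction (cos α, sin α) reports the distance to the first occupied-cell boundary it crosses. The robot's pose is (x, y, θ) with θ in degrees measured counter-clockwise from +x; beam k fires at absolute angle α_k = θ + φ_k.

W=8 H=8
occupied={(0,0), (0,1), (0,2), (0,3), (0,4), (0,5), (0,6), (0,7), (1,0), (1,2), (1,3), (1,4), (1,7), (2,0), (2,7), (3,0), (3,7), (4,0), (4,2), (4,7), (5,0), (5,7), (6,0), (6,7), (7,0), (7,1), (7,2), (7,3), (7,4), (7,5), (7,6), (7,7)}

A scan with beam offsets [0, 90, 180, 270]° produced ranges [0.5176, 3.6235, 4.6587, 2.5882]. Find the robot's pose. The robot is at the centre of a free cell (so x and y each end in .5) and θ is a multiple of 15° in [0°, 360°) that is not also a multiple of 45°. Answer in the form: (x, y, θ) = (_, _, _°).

(x, y, θ) = (2.5, 4.5, 195°)

Candidates: 32 free-cell centres × 16 headings = 512 poses. Raycast each; keep the one whose scan matches to 4 dp.
  (3.5, 6.5, 285°): beam 1 = 3.6235 ≠ 0.5176 ✗
  (4.5, 5.5, 150°): beam 1 = 3.0000 ≠ 0.5176 ✗
  (2.5, 5.5, 285°): beam 1 = 4.6587 ≠ 0.5176 ✗
  (5.5, 1.5, 255°): beam 2 = 1.5529 ≠ 3.6235 ✗
  (3.5, 6.5, 150°): beam 1 = 1.0000 ≠ 0.5176 ✗
  …
  (2.5, 4.5, 195°): r_1=0.5176, r_2=3.6235, r_3=4.6587, r_4=2.5882 — all match ✓
No second candidate reproduces the full scan.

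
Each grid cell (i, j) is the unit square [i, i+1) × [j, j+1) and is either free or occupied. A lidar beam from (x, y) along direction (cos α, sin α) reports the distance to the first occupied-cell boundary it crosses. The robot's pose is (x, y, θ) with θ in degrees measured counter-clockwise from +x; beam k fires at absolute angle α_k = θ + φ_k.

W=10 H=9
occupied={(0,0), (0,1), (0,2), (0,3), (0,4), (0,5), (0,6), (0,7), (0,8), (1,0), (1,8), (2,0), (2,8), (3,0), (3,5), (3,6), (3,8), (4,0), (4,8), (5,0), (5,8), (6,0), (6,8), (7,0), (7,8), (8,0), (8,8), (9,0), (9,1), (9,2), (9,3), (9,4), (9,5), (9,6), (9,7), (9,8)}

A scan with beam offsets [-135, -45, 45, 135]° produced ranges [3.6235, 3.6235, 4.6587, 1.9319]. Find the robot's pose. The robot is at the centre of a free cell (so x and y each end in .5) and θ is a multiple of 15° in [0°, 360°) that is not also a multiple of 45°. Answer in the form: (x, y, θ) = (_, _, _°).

The pose lattice has 54·16 = 864 candidates. Test each by forward raycasting.
  (5.5, 2.5, 240°): beam 1 = 5.6940 ≠ 3.6235 ✗
  (4.5, 6.5, 240°): beam 1 = 1.5529 ≠ 3.6235 ✗
  (2.5, 3.5, 165°): beam 1 = 7.5056 ≠ 3.6235 ✗
  (4.5, 4.5, 75°): beam 1 = 4.0415 ≠ 3.6235 ✗
  …
  (4.5, 4.5, 330°): r_1=3.6235, r_2=3.6235, r_3=4.6587, r_4=1.9319 — all match ✓
Only this pose fits every beam.

(x, y, θ) = (4.5, 4.5, 330°)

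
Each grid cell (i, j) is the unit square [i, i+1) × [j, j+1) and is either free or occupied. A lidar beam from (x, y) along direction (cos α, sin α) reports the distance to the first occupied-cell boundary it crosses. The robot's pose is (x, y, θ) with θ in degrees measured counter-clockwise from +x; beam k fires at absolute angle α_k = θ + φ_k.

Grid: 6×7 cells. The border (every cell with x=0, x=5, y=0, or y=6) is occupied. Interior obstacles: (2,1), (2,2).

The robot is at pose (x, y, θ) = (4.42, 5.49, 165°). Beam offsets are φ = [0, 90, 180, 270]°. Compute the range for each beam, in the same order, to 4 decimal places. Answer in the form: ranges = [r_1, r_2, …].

ranges = [1.9705, 4.6484, 0.6005, 0.5280]

beam 1: φ=0°, α=165°
  cosα=-0.9659 sinα=0.2588 | (4,5) | tMaxX 0.4348 tMaxY 1.9705 | tΔX 1.0353 tΔY 3.8637
    t=0.4348 [x] (3,5)
    t=1.4701 [x] (2,5)
    t=1.9705 [y] (2,6) — stop
  → r_1 = 1.9705
beam 2: φ=90°, α=255°
  cosα=-0.2588 sinα=-0.9659 | (4,5) | tMaxX 1.6228 tMaxY 0.5073 | tΔX 3.8637 tΔY 1.0353
    t=0.5073 [y] (4,4)
    t=1.5426 [y] (4,3)
    t=1.6228 [x] (3,3)
    t=2.5778 [y] (3,2)
    t=3.6131 [y] (3,1)
    t=4.6484 [y] (3,0) — stop
  → r_2 = 4.6484
beam 3: φ=180°, α=345°
  cosα=0.9659 sinα=-0.2588 | (4,5) | tMaxX 0.6005 tMaxY 1.8932 | tΔX 1.0353 tΔY 3.8637
    t=0.6005 [x] (5,5) — stop
  → r_3 = 0.6005
beam 4: φ=270°, α=75°
  cosα=0.2588 sinα=0.9659 | (4,5) | tMaxX 2.2409 tMaxY 0.5280 | tΔX 3.8637 tΔY 1.0353
    t=0.5280 [y] (4,6) — stop
  → r_4 = 0.5280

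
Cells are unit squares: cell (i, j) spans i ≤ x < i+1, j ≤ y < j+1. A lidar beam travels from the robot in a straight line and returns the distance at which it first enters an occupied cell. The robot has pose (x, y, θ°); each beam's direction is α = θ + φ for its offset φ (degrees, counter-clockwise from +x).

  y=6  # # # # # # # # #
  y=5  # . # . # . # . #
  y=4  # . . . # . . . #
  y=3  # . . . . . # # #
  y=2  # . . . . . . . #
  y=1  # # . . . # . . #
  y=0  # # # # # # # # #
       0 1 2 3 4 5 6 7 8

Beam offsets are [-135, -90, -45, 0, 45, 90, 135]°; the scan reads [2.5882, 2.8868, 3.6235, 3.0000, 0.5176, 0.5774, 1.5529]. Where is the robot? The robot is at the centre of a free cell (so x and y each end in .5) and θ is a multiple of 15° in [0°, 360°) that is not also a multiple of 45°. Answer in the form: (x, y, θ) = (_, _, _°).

Candidates: 27 free-cell centres × 16 headings = 432 poses. Raycast each; keep the one whose scan matches to 4 dp.
  (7.5, 5.5, 255°): beam 1 = 0.5774 ≠ 2.5882 ✗
  (2.5, 4.5, 345°): beam 1 = 1.7321 ≠ 2.5882 ✗
  (1.5, 3.5, 165°): beam 1 = 2.8868 ≠ 2.5882 ✗
  (6.5, 2.5, 75°): beam 1 = 1.7321 ≠ 2.5882 ✗
  (4.5, 3.5, 210°): beam 1 = 0.5176 ≠ 2.5882 ✗
  …
  (3.5, 4.5, 300°): r_1=2.5882, r_2=2.8868, r_3=3.6235, r_4=3.0000, r_5=0.5176, r_6=0.5774, r_7=1.5529 — all match ✓
Only this pose fits every beam.

(x, y, θ) = (3.5, 4.5, 300°)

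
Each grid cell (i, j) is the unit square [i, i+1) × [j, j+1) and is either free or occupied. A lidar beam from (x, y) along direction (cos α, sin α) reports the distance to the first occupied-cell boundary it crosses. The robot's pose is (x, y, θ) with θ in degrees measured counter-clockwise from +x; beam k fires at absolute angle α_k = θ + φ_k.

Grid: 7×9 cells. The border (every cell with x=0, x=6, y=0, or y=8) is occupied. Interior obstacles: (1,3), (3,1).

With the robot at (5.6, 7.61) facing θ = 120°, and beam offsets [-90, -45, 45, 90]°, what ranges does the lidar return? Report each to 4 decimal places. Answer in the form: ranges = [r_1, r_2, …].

ranges = [0.4619, 0.4038, 1.5068, 5.3116]

beam 1: φ=-90°, α=30°
  d=(0.8660,0.5000)  start (5,7)  tX=0.4619 tY=0.7800  stride 1/|dx|=1.1547 1/|dy|=2.0000
    cross x-line → (6,7), t=0.4619 (wall)
  → r_1 = 0.4619
beam 2: φ=-45°, α=75°
  d=(0.2588,0.9659)  start (5,7)  tX=1.5455 tY=0.4038  stride 1/|dx|=3.8637 1/|dy|=1.0353
    cross y-line → (5,8), t=0.4038 (wall)
  → r_2 = 0.4038
beam 3: φ=45°, α=165°
  d=(-0.9659,0.2588)  start (5,7)  tX=0.6212 tY=1.5068  stride 1/|dx|=1.0353 1/|dy|=3.8637
    cross x-line → (4,7), t=0.6212
    cross y-line → (4,8), t=1.5068 (wall)
  → r_3 = 1.5068
beam 4: φ=90°, α=210°
  d=(-0.8660,-0.5000)  start (5,7)  tX=0.6928 tY=1.2200  stride 1/|dx|=1.1547 1/|dy|=2.0000
    cross x-line → (4,7), t=0.6928
    cross y-line → (4,6), t=1.2200
    cross x-line → (3,6), t=1.8475
    cross x-line → (2,6), t=3.0022
    cross y-line → (2,5), t=3.2200
    cross x-line → (1,5), t=4.1569
    cross y-line → (1,4), t=5.2200
    cross x-line → (0,4), t=5.3116 (wall)
  → r_4 = 5.3116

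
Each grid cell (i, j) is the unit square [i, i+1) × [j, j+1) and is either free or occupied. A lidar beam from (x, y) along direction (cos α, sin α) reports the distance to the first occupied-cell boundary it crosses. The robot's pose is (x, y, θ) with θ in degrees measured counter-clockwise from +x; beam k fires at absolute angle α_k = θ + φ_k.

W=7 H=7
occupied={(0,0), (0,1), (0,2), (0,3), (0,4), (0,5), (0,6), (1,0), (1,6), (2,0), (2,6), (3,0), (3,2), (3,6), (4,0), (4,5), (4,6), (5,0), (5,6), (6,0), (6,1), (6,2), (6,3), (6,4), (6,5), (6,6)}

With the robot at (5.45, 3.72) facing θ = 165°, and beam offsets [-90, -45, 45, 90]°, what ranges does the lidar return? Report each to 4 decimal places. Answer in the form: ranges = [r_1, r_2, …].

ranges = [2.1250, 1.4780, 1.6743, 2.8160]

beam 1: φ=-90°, α=75°
  d=(0.2588,0.9659)  start (5,3)  tX=2.1250 tY=0.2899  stride 1/|dx|=3.8637 1/|dy|=1.0353
    cross y-line → (5,4), t=0.2899
    cross y-line → (5,5), t=1.3252
    cross x-line → (6,5), t=2.1250 (wall)
  → r_1 = 2.1250
beam 2: φ=-45°, α=120°
  d=(-0.5000,0.8660)  start (5,3)  tX=0.9000 tY=0.3233  stride 1/|dx|=2.0000 1/|dy|=1.1547
    cross y-line → (5,4), t=0.3233
    cross x-line → (4,4), t=0.9000
    cross y-line → (4,5), t=1.4780 (wall)
  → r_2 = 1.4780
beam 3: φ=45°, α=210°
  d=(-0.8660,-0.5000)  start (5,3)  tX=0.5196 tY=1.4400  stride 1/|dx|=1.1547 1/|dy|=2.0000
    cross x-line → (4,3), t=0.5196
    cross y-line → (4,2), t=1.4400
    cross x-line → (3,2), t=1.6743 (wall)
  → r_3 = 1.6743
beam 4: φ=90°, α=255°
  d=(-0.2588,-0.9659)  start (5,3)  tX=1.7387 tY=0.7454  stride 1/|dx|=3.8637 1/|dy|=1.0353
    cross y-line → (5,2), t=0.7454
    cross x-line → (4,2), t=1.7387
    cross y-line → (4,1), t=1.7807
    cross y-line → (4,0), t=2.8160 (wall)
  → r_4 = 2.8160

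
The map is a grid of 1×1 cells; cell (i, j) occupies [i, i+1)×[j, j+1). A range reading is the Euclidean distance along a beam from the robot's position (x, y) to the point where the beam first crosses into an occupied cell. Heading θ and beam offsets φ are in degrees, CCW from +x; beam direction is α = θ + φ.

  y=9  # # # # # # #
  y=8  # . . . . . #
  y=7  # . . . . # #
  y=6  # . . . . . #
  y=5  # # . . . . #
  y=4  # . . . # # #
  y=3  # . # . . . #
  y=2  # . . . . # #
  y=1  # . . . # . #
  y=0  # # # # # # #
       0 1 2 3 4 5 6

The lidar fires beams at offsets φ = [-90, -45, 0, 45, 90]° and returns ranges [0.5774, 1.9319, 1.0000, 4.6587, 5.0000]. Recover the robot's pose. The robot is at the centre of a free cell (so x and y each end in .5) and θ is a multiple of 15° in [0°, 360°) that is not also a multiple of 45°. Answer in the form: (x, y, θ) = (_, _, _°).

Candidates: 33 free-cell centres × 16 headings = 528 poses. Raycast each; keep the one whose scan matches to 4 dp.
  (3.5, 5.5, 105°): beam 1 = 2.5882 ≠ 0.5774 ✗
  (5.5, 1.5, 75°): beam 1 = 0.5176 ≠ 0.5774 ✗
  (3.5, 2.5, 345°): beam 1 = 1.5529 ≠ 0.5774 ✗
  (5.5, 8.5, 165°): beam 1 = 0.5176 ≠ 0.5774 ✗
  …
  (1.5, 4.5, 300°): r_1=0.5774, r_2=1.9319, r_3=1.0000, r_4=4.6587, r_5=5.0000 — all match ✓
Unique over the lattice → pose = (1.5, 4.5, 300°).

(x, y, θ) = (1.5, 4.5, 300°)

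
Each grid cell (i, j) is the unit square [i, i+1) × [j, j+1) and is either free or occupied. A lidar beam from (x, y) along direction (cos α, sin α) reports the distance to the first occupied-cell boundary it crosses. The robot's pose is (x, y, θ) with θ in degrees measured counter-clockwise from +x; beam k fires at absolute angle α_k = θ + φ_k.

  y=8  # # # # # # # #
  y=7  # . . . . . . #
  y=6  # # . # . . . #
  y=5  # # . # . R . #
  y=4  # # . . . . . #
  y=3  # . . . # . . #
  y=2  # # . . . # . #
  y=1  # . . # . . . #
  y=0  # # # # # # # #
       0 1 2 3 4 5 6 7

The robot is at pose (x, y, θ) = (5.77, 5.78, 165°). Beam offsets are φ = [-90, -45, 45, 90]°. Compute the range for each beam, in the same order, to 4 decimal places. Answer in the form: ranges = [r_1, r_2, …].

ranges = [2.2983, 2.5634, 5.5079, 2.8781]

beam 1: φ=-90°, α=75°
  direction (0.2588, 0.9659); cell (5,5); t to first gridline: x 0.8887, y 0.2278 (then +3.8637 / +1.0353)
    (5,6) via y @ 0.2278
    (6,6) via x @ 0.8887
    (6,7) via y @ 1.2630
    (6,8) via y @ 2.2983  # hit
  → r_1 = 2.2983
beam 2: φ=-45°, α=120°
  direction (-0.5000, 0.8660); cell (5,5); t to first gridline: x 1.5400, y 0.2540 (then +2.0000 / +1.1547)
    (5,6) via y @ 0.2540
    (5,7) via y @ 1.4087
    (4,7) via x @ 1.5400
    (4,8) via y @ 2.5634  # hit
  → r_2 = 2.5634
beam 3: φ=45°, α=210°
  direction (-0.8660, -0.5000); cell (5,5); t to first gridline: x 0.8891, y 1.5600 (then +1.1547 / +2.0000)
    (4,5) via x @ 0.8891
    (4,4) via y @ 1.5600
    (3,4) via x @ 2.0438
    (2,4) via x @ 3.1985
    (2,3) via y @ 3.5600
    (1,3) via x @ 4.3532
    (0,3) via x @ 5.5079  # hit
  → r_3 = 5.5079
beam 4: φ=90°, α=255°
  direction (-0.2588, -0.9659); cell (5,5); t to first gridline: x 2.9751, y 0.8075 (then +3.8637 / +1.0353)
    (5,4) via y @ 0.8075
    (5,3) via y @ 1.8428
    (5,2) via y @ 2.8781  # hit
  → r_4 = 2.8781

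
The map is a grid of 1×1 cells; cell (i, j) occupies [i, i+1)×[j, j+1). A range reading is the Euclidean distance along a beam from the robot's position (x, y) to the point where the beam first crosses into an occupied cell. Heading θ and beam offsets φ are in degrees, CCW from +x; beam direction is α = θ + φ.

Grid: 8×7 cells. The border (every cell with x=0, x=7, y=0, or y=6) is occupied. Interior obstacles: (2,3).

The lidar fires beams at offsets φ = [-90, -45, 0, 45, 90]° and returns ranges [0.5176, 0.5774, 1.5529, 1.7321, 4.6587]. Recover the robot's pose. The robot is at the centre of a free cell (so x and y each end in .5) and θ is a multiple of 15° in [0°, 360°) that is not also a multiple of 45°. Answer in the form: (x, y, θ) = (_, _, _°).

Enumerate (i+0.5, j+0.5, θ) over the 29 free cells and 16 admissible headings. For each, cast all 5 beams and compare to the given ranges.
  (1.5, 5.5, 345°): beam 1 = 1.9319 ≠ 0.5176 ✗
  (6.5, 1.5, 330°): beam 1 = 0.5774 ≠ 0.5176 ✗
  (1.5, 5.5, 255°): beam 3 = 1.9319 ≠ 1.5529 ✗
  (4.5, 2.5, 285°): beam 1 = 3.6235 ≠ 0.5176 ✗
  (1.5, 3.5, 285°): beam 2 = 1.0000 ≠ 0.5774 ✗
  …
  (5.5, 1.5, 345°): r_1=0.5176, r_2=0.5774, r_3=1.5529, r_4=1.7321, r_5=4.6587 — all match ✓
No second candidate reproduces the full scan.

(x, y, θ) = (5.5, 1.5, 345°)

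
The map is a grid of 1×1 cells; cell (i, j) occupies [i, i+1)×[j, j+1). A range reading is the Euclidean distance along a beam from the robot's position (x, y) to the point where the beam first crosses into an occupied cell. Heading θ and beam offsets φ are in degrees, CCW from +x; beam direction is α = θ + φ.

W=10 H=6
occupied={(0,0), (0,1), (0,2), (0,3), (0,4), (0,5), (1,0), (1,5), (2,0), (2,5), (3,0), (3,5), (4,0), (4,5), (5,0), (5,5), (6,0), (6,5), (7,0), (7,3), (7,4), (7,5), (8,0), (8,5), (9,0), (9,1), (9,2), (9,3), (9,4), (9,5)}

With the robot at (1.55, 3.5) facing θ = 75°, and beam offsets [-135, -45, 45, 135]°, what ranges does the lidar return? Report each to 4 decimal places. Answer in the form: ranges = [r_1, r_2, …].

ranges = [2.8868, 3.0000, 1.1000, 0.6351]

beam 1: φ=-135°, α=300°
  d=(0.5000,-0.8660)  start (1,3)  tX=0.9000 tY=0.5774  stride 1/|dx|=2.0000 1/|dy|=1.1547
    cross y-line → (1,2), t=0.5774
    cross x-line → (2,2), t=0.9000
    cross y-line → (2,1), t=1.7321
    cross y-line → (2,0), t=2.8868 (wall)
  → r_1 = 2.8868
beam 2: φ=-45°, α=30°
  d=(0.8660,0.5000)  start (1,3)  tX=0.5196 tY=1.0000  stride 1/|dx|=1.1547 1/|dy|=2.0000
    cross x-line → (2,3), t=0.5196
    cross y-line → (2,4), t=1.0000
    cross x-line → (3,4), t=1.6743
    cross x-line → (4,4), t=2.8290
    cross y-line → (4,5), t=3.0000 (wall)
  → r_2 = 3.0000
beam 3: φ=45°, α=120°
  d=(-0.5000,0.8660)  start (1,3)  tX=1.1000 tY=0.5774  stride 1/|dx|=2.0000 1/|dy|=1.1547
    cross y-line → (1,4), t=0.5774
    cross x-line → (0,4), t=1.1000 (wall)
  → r_3 = 1.1000
beam 4: φ=135°, α=210°
  d=(-0.8660,-0.5000)  start (1,3)  tX=0.6351 tY=1.0000  stride 1/|dx|=1.1547 1/|dy|=2.0000
    cross x-line → (0,3), t=0.6351 (wall)
  → r_4 = 0.6351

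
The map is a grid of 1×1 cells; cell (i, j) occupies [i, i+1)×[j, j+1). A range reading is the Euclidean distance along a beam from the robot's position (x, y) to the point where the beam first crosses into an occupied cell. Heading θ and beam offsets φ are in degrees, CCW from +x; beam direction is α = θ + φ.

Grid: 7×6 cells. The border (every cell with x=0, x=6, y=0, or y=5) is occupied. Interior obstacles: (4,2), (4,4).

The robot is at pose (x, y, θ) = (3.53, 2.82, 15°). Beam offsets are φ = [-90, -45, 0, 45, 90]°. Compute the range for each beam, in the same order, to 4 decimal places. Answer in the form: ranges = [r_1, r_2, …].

ranges = [1.8842, 0.5427, 0.4866, 1.3625, 2.2569]

beam 1: φ=-90°, α=285°
  cosα=0.2588 sinα=-0.9659 | (3,2) | tMaxX 1.8159 tMaxY 0.8489 | tΔX 3.8637 tΔY 1.0353
    t=0.8489 [y] (3,1)
    t=1.8159 [x] (4,1)
    t=1.8842 [y] (4,0) — stop
  → r_1 = 1.8842
beam 2: φ=-45°, α=330°
  cosα=0.8660 sinα=-0.5000 | (3,2) | tMaxX 0.5427 tMaxY 1.6400 | tΔX 1.1547 tΔY 2.0000
    t=0.5427 [x] (4,2) — stop
  → r_2 = 0.5427
beam 3: φ=0°, α=15°
  cosα=0.9659 sinα=0.2588 | (3,2) | tMaxX 0.4866 tMaxY 0.6955 | tΔX 1.0353 tΔY 3.8637
    t=0.4866 [x] (4,2) — stop
  → r_3 = 0.4866
beam 4: φ=45°, α=60°
  cosα=0.5000 sinα=0.8660 | (3,2) | tMaxX 0.9400 tMaxY 0.2078 | tΔX 2.0000 tΔY 1.1547
    t=0.2078 [y] (3,3)
    t=0.9400 [x] (4,3)
    t=1.3625 [y] (4,4) — stop
  → r_4 = 1.3625
beam 5: φ=90°, α=105°
  cosα=-0.2588 sinα=0.9659 | (3,2) | tMaxX 2.0478 tMaxY 0.1863 | tΔX 3.8637 tΔY 1.0353
    t=0.1863 [y] (3,3)
    t=1.2216 [y] (3,4)
    t=2.0478 [x] (2,4)
    t=2.2569 [y] (2,5) — stop
  → r_5 = 2.2569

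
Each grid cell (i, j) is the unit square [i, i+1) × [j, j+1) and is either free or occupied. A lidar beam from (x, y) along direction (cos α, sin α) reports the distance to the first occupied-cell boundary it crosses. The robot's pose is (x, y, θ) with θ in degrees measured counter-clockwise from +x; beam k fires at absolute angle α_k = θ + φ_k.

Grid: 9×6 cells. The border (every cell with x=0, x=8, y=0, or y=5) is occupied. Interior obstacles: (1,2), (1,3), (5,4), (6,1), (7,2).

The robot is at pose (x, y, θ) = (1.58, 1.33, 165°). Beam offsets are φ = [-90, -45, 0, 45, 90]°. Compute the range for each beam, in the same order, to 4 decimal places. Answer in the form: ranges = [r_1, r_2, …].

beam 1: φ=-90°, α=75°
  d=(0.2588,0.9659)  start (1,1)  tX=1.6228 tY=0.6936  stride 1/|dx|=3.8637 1/|dy|=1.0353
    cross y-line → (1,2), t=0.6936 (wall)
  → r_1 = 0.6936
beam 2: φ=-45°, α=120°
  d=(-0.5000,0.8660)  start (1,1)  tX=1.1600 tY=0.7736  stride 1/|dx|=2.0000 1/|dy|=1.1547
    cross y-line → (1,2), t=0.7736 (wall)
  → r_2 = 0.7736
beam 3: φ=0°, α=165°
  d=(-0.9659,0.2588)  start (1,1)  tX=0.6005 tY=2.5887  stride 1/|dx|=1.0353 1/|dy|=3.8637
    cross x-line → (0,1), t=0.6005 (wall)
  → r_3 = 0.6005
beam 4: φ=45°, α=210°
  d=(-0.8660,-0.5000)  start (1,1)  tX=0.6697 tY=0.6600  stride 1/|dx|=1.1547 1/|dy|=2.0000
    cross y-line → (1,0), t=0.6600 (wall)
  → r_4 = 0.6600
beam 5: φ=90°, α=255°
  d=(-0.2588,-0.9659)  start (1,1)  tX=2.2409 tY=0.3416  stride 1/|dx|=3.8637 1/|dy|=1.0353
    cross y-line → (1,0), t=0.3416 (wall)
  → r_5 = 0.3416

ranges = [0.6936, 0.7736, 0.6005, 0.6600, 0.3416]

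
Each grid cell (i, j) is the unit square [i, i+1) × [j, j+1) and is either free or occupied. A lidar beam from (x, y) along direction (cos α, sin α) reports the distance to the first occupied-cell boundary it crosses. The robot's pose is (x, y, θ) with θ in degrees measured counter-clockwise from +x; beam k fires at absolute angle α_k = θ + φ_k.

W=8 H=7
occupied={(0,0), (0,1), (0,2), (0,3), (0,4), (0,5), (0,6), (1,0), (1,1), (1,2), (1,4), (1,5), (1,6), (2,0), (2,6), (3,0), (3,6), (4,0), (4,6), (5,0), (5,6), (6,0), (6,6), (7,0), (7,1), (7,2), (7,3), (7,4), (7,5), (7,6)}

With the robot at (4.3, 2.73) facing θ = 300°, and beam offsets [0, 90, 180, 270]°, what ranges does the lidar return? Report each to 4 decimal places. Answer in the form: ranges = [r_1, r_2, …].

ranges = [1.9976, 3.1177, 3.7759, 2.6558]

beam 1: φ=0°, α=300°
  cosα=0.5000 sinα=-0.8660 | (4,2) | tMaxX 1.4000 tMaxY 0.8429 | tΔX 2.0000 tΔY 1.1547
    t=0.8429 [y] (4,1)
    t=1.4000 [x] (5,1)
    t=1.9976 [y] (5,0) — stop
  → r_1 = 1.9976
beam 2: φ=90°, α=30°
  cosα=0.8660 sinα=0.5000 | (4,2) | tMaxX 0.8083 tMaxY 0.5400 | tΔX 1.1547 tΔY 2.0000
    t=0.5400 [y] (4,3)
    t=0.8083 [x] (5,3)
    t=1.9630 [x] (6,3)
    t=2.5400 [y] (6,4)
    t=3.1177 [x] (7,4) — stop
  → r_2 = 3.1177
beam 3: φ=180°, α=120°
  cosα=-0.5000 sinα=0.8660 | (4,2) | tMaxX 0.6000 tMaxY 0.3118 | tΔX 2.0000 tΔY 1.1547
    t=0.3118 [y] (4,3)
    t=0.6000 [x] (3,3)
    t=1.4665 [y] (3,4)
    t=2.6000 [x] (2,4)
    t=2.6212 [y] (2,5)
    t=3.7759 [y] (2,6) — stop
  → r_3 = 3.7759
beam 4: φ=270°, α=210°
  cosα=-0.8660 sinα=-0.5000 | (4,2) | tMaxX 0.3464 tMaxY 1.4600 | tΔX 1.1547 tΔY 2.0000
    t=0.3464 [x] (3,2)
    t=1.4600 [y] (3,1)
    t=1.5011 [x] (2,1)
    t=2.6558 [x] (1,1) — stop
  → r_4 = 2.6558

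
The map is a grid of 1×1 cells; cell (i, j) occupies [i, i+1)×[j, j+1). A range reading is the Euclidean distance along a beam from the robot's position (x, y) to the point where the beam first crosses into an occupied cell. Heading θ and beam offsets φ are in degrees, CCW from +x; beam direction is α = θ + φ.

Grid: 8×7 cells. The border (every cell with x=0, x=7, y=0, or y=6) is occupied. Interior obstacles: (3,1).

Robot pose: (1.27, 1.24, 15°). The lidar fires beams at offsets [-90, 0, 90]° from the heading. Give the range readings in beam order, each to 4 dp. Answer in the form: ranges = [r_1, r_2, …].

ranges = [0.2485, 1.7910, 1.0432]

beam 1: φ=-90°, α=285°
  direction (0.2588, -0.9659); cell (1,1); t to first gridline: x 2.8205, y 0.2485 (then +3.8637 / +1.0353)
    (1,0) via y @ 0.2485  # hit
  → r_1 = 0.2485
beam 2: φ=0°, α=15°
  direction (0.9659, 0.2588); cell (1,1); t to first gridline: x 0.7558, y 2.9364 (then +1.0353 / +3.8637)
    (2,1) via x @ 0.7558
    (3,1) via x @ 1.7910  # hit
  → r_2 = 1.7910
beam 3: φ=90°, α=105°
  direction (-0.2588, 0.9659); cell (1,1); t to first gridline: x 1.0432, y 0.7868 (then +3.8637 / +1.0353)
    (1,2) via y @ 0.7868
    (0,2) via x @ 1.0432  # hit
  → r_3 = 1.0432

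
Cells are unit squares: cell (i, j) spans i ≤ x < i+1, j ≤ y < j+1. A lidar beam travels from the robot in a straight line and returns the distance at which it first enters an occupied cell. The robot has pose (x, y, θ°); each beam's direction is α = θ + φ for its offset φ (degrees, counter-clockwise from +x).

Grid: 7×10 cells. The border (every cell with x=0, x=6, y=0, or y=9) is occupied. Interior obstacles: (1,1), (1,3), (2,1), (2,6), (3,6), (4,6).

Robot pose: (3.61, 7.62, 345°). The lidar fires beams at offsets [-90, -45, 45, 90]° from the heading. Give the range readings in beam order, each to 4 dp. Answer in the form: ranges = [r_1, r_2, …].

beam 1: φ=-90°, α=255°
  d=(-0.2588,-0.9659)  start (3,7)  tX=2.3569 tY=0.6419  stride 1/|dx|=3.8637 1/|dy|=1.0353
    cross y-line → (3,6), t=0.6419 (wall)
  → r_1 = 0.6419
beam 2: φ=-45°, α=300°
  d=(0.5000,-0.8660)  start (3,7)  tX=0.7800 tY=0.7159  stride 1/|dx|=2.0000 1/|dy|=1.1547
    cross y-line → (3,6), t=0.7159 (wall)
  → r_2 = 0.7159
beam 3: φ=45°, α=30°
  d=(0.8660,0.5000)  start (3,7)  tX=0.4503 tY=0.7600  stride 1/|dx|=1.1547 1/|dy|=2.0000
    cross x-line → (4,7), t=0.4503
    cross y-line → (4,8), t=0.7600
    cross x-line → (5,8), t=1.6050
    cross x-line → (6,8), t=2.7597 (wall)
  → r_3 = 2.7597
beam 4: φ=90°, α=75°
  d=(0.2588,0.9659)  start (3,7)  tX=1.5068 tY=0.3934  stride 1/|dx|=3.8637 1/|dy|=1.0353
    cross y-line → (3,8), t=0.3934
    cross y-line → (3,9), t=1.4287 (wall)
  → r_4 = 1.4287

ranges = [0.6419, 0.7159, 2.7597, 1.4287]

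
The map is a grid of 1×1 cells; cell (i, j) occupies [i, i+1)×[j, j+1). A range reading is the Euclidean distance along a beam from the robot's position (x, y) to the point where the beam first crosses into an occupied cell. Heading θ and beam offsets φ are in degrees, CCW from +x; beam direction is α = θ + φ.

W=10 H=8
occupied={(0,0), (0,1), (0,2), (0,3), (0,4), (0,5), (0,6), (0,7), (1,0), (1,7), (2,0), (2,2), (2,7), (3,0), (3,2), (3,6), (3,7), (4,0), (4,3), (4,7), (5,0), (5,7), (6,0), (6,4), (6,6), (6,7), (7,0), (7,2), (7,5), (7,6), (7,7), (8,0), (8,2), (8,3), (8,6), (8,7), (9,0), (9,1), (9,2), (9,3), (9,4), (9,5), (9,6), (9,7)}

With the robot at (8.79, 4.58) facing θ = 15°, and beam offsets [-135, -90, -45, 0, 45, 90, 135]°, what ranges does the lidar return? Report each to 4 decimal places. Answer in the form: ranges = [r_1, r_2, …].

beam 1: φ=-135°, α=240°
  dir = (cos 240°, sin 240°) = (-0.5000, -0.8660); from cell (8,4)
  next x-line at t=1.5800, next y-line at t=0.6697; Δt_x=2.0000, Δt_y=1.1547
    y: enter (8,3) at t=0.6697 ← occupied
  → r_1 = 0.6697
beam 2: φ=-90°, α=285°
  dir = (cos 285°, sin 285°) = (0.2588, -0.9659); from cell (8,4)
  next x-line at t=0.8114, next y-line at t=0.6005; Δt_x=3.8637, Δt_y=1.0353
    y: enter (8,3) at t=0.6005 ← occupied
  → r_2 = 0.6005
beam 3: φ=-45°, α=330°
  dir = (cos 330°, sin 330°) = (0.8660, -0.5000); from cell (8,4)
  next x-line at t=0.2425, next y-line at t=1.1600; Δt_x=1.1547, Δt_y=2.0000
    x: enter (9,4) at t=0.2425 ← occupied
  → r_3 = 0.2425
beam 4: φ=0°, α=15°
  dir = (cos 15°, sin 15°) = (0.9659, 0.2588); from cell (8,4)
  next x-line at t=0.2174, next y-line at t=1.6228; Δt_x=1.0353, Δt_y=3.8637
    x: enter (9,4) at t=0.2174 ← occupied
  → r_4 = 0.2174
beam 5: φ=45°, α=60°
  dir = (cos 60°, sin 60°) = (0.5000, 0.8660); from cell (8,4)
  next x-line at t=0.4200, next y-line at t=0.4850; Δt_x=2.0000, Δt_y=1.1547
    x: enter (9,4) at t=0.4200 ← occupied
  → r_5 = 0.4200
beam 6: φ=90°, α=105°
  dir = (cos 105°, sin 105°) = (-0.2588, 0.9659); from cell (8,4)
  next x-line at t=3.0523, next y-line at t=0.4348; Δt_x=3.8637, Δt_y=1.0353
    y: enter (8,5) at t=0.4348
    y: enter (8,6) at t=1.4701 ← occupied
  → r_6 = 1.4701
beam 7: φ=135°, α=150°
  dir = (cos 150°, sin 150°) = (-0.8660, 0.5000); from cell (8,4)
  next x-line at t=0.9122, next y-line at t=0.8400; Δt_x=1.1547, Δt_y=2.0000
    y: enter (8,5) at t=0.8400
    x: enter (7,5) at t=0.9122 ← occupied
  → r_7 = 0.9122

ranges = [0.6697, 0.6005, 0.2425, 0.2174, 0.4200, 1.4701, 0.9122]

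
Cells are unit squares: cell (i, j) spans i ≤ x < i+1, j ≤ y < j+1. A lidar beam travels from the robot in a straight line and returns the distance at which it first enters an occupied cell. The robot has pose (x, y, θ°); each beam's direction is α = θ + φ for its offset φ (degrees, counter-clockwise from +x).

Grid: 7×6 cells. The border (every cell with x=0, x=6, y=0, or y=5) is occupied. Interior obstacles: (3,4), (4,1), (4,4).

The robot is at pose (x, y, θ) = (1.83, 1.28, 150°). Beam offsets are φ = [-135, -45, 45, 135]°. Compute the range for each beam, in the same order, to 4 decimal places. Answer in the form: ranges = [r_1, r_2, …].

beam 1: φ=-135°, α=15°
  direction (0.9659, 0.2588); cell (1,1); t to first gridline: x 0.1760, y 2.7819 (then +1.0353 / +3.8637)
    (2,1) via x @ 0.1760
    (3,1) via x @ 1.2113
    (4,1) via x @ 2.2465  # hit
  → r_1 = 2.2465
beam 2: φ=-45°, α=105°
  direction (-0.2588, 0.9659); cell (1,1); t to first gridline: x 3.2069, y 0.7454 (then +3.8637 / +1.0353)
    (1,2) via y @ 0.7454
    (1,3) via y @ 1.7807
    (1,4) via y @ 2.8160
    (0,4) via x @ 3.2069  # hit
  → r_2 = 3.2069
beam 3: φ=45°, α=195°
  direction (-0.9659, -0.2588); cell (1,1); t to first gridline: x 0.8593, y 1.0818 (then +1.0353 / +3.8637)
    (0,1) via x @ 0.8593  # hit
  → r_3 = 0.8593
beam 4: φ=135°, α=285°
  direction (0.2588, -0.9659); cell (1,1); t to first gridline: x 0.6568, y 0.2899 (then +3.8637 / +1.0353)
    (1,0) via y @ 0.2899  # hit
  → r_4 = 0.2899

ranges = [2.2465, 3.2069, 0.8593, 0.2899]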